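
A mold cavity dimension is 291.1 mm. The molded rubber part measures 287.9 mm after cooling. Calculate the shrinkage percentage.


Shrinkage = (mold - part) / mold * 100
= (291.1 - 287.9) / 291.1 * 100
= 3.2 / 291.1 * 100
= 1.1%

1.1%


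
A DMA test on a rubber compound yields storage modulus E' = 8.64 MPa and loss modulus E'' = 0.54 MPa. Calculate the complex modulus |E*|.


|E*| = sqrt(E'^2 + E''^2)
= sqrt(8.64^2 + 0.54^2)
= sqrt(74.6496 + 0.2916)
= 8.657 MPa

8.657 MPa


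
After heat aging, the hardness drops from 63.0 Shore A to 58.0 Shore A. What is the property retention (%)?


Retention = aged / original * 100
= 58.0 / 63.0 * 100
= 92.1%

92.1%


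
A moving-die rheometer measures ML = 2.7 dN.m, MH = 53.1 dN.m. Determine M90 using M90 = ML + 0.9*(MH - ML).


M90 = ML + 0.9 * (MH - ML)
M90 = 2.7 + 0.9 * (53.1 - 2.7)
M90 = 2.7 + 0.9 * 50.4
M90 = 48.06 dN.m

48.06 dN.m


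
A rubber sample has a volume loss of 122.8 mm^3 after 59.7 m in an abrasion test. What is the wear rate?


Rate = volume_loss / distance
= 122.8 / 59.7
= 2.057 mm^3/m

2.057 mm^3/m


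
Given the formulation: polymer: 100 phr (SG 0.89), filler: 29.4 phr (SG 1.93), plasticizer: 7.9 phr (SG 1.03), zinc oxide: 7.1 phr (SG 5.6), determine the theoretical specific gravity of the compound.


Sum of weights = 144.4
Volume contributions:
  polymer: 100/0.89 = 112.3596
  filler: 29.4/1.93 = 15.2332
  plasticizer: 7.9/1.03 = 7.6699
  zinc oxide: 7.1/5.6 = 1.2679
Sum of volumes = 136.5305
SG = 144.4 / 136.5305 = 1.058

SG = 1.058


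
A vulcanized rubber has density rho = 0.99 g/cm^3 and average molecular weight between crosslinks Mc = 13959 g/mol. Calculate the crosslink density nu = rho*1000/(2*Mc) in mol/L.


nu = rho * 1000 / (2 * Mc)
nu = 0.99 * 1000 / (2 * 13959)
nu = 990.0 / 27918
nu = 0.0355 mol/L

0.0355 mol/L


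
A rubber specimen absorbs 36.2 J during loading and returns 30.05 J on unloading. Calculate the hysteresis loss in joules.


Hysteresis loss = loading - unloading
= 36.2 - 30.05
= 6.15 J

6.15 J


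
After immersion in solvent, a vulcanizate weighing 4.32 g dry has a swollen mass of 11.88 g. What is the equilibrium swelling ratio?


Q = W_swollen / W_dry
Q = 11.88 / 4.32
Q = 2.75

Q = 2.75


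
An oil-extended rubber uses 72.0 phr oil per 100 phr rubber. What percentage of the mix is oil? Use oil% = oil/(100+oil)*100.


Oil % = oil / (100 + oil) * 100
= 72.0 / (100 + 72.0) * 100
= 72.0 / 172.0 * 100
= 41.86%

41.86%


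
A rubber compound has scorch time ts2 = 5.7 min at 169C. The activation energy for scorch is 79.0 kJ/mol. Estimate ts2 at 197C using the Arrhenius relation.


Convert temperatures: T1 = 169 + 273.15 = 442.15 K, T2 = 197 + 273.15 = 470.15 K
ts2_new = 5.7 * exp(79000 / 8.314 * (1/470.15 - 1/442.15))
1/T2 - 1/T1 = -1.3470e-04
ts2_new = 1.59 min

1.59 min


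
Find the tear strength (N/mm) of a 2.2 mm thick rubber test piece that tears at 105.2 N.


Tear strength = force / thickness
= 105.2 / 2.2
= 47.82 N/mm

47.82 N/mm


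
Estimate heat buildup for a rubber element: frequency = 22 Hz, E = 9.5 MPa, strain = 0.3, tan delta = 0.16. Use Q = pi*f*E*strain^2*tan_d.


Q = pi * f * E * strain^2 * tan_d
= pi * 22 * 9.5 * 0.3^2 * 0.16
= pi * 22 * 9.5 * 0.0900 * 0.16
= 9.4549

Q = 9.4549


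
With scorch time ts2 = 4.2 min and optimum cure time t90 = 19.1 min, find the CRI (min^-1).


CRI = 100 / (t90 - ts2)
= 100 / (19.1 - 4.2)
= 100 / 14.9
= 6.71 min^-1

6.71 min^-1


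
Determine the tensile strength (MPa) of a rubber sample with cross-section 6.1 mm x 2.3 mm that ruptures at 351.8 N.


Area = width * thickness = 6.1 * 2.3 = 14.03 mm^2
TS = force / area = 351.8 / 14.03 = 25.07 MPa

25.07 MPa


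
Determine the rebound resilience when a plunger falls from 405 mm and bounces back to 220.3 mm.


Resilience = h_rebound / h_drop * 100
= 220.3 / 405 * 100
= 54.4%

54.4%


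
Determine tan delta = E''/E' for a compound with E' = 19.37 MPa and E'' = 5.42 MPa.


tan delta = E'' / E'
= 5.42 / 19.37
= 0.2798

tan delta = 0.2798


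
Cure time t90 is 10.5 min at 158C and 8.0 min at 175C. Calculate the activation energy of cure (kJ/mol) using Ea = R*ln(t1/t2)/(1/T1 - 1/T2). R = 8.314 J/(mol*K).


T1 = 431.15 K, T2 = 448.15 K
1/T1 - 1/T2 = 8.7983e-05
ln(t1/t2) = ln(10.5/8.0) = 0.2719
Ea = 8.314 * 0.2719 / 8.7983e-05 = 25696.6167 J/mol
Ea = 25.7 kJ/mol

25.7 kJ/mol


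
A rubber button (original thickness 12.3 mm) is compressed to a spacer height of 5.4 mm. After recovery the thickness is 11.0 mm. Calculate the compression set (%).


CS = (t0 - recovered) / (t0 - ts) * 100
= (12.3 - 11.0) / (12.3 - 5.4) * 100
= 1.3 / 6.9 * 100
= 18.8%

18.8%


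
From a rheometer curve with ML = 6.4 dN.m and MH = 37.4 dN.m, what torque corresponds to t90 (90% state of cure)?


M90 = ML + 0.9 * (MH - ML)
M90 = 6.4 + 0.9 * (37.4 - 6.4)
M90 = 6.4 + 0.9 * 31.0
M90 = 34.3 dN.m

34.3 dN.m


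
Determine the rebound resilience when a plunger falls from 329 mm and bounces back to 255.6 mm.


Resilience = h_rebound / h_drop * 100
= 255.6 / 329 * 100
= 77.7%

77.7%


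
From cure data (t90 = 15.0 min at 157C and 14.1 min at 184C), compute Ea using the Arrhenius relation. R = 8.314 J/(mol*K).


T1 = 430.15 K, T2 = 457.15 K
1/T1 - 1/T2 = 1.3730e-04
ln(t1/t2) = ln(15.0/14.1) = 0.0619
Ea = 8.314 * 0.0619 / 1.3730e-04 = 3746.6485 J/mol
Ea = 3.75 kJ/mol

3.75 kJ/mol


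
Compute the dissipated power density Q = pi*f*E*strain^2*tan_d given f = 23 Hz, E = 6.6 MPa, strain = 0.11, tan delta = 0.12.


Q = pi * f * E * strain^2 * tan_d
= pi * 23 * 6.6 * 0.11^2 * 0.12
= pi * 23 * 6.6 * 0.0121 * 0.12
= 0.6924

Q = 0.6924


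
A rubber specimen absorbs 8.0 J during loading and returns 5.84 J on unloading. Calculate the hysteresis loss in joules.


Hysteresis loss = loading - unloading
= 8.0 - 5.84
= 2.16 J

2.16 J


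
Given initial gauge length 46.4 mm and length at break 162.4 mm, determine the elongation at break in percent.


Elongation = (Lf - L0) / L0 * 100
= (162.4 - 46.4) / 46.4 * 100
= 116.0 / 46.4 * 100
= 250.0%

250.0%


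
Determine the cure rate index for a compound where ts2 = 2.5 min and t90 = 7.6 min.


CRI = 100 / (t90 - ts2)
= 100 / (7.6 - 2.5)
= 100 / 5.1
= 19.61 min^-1

19.61 min^-1


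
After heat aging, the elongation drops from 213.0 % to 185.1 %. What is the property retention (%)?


Retention = aged / original * 100
= 185.1 / 213.0 * 100
= 86.9%

86.9%


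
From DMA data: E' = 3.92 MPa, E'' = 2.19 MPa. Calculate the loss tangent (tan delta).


tan delta = E'' / E'
= 2.19 / 3.92
= 0.5587

tan delta = 0.5587


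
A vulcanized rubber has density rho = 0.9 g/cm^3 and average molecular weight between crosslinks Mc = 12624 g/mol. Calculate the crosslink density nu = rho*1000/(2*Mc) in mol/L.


nu = rho * 1000 / (2 * Mc)
nu = 0.9 * 1000 / (2 * 12624)
nu = 900.0 / 25248
nu = 0.0356 mol/L

0.0356 mol/L


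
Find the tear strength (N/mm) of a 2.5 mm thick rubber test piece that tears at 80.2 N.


Tear strength = force / thickness
= 80.2 / 2.5
= 32.08 N/mm

32.08 N/mm


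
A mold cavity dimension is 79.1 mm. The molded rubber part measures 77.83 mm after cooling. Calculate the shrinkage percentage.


Shrinkage = (mold - part) / mold * 100
= (79.1 - 77.83) / 79.1 * 100
= 1.27 / 79.1 * 100
= 1.61%

1.61%


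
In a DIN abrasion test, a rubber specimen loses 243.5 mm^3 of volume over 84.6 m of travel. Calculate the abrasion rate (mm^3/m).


Rate = volume_loss / distance
= 243.5 / 84.6
= 2.878 mm^3/m

2.878 mm^3/m


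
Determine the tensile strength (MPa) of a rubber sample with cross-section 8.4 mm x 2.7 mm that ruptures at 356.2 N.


Area = width * thickness = 8.4 * 2.7 = 22.68 mm^2
TS = force / area = 356.2 / 22.68 = 15.71 MPa

15.71 MPa


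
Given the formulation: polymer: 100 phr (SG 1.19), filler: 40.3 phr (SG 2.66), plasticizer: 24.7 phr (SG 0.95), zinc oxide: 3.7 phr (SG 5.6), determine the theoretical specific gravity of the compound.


Sum of weights = 168.7
Volume contributions:
  polymer: 100/1.19 = 84.0336
  filler: 40.3/2.66 = 15.1504
  plasticizer: 24.7/0.95 = 26.0000
  zinc oxide: 3.7/5.6 = 0.6607
Sum of volumes = 125.8447
SG = 168.7 / 125.8447 = 1.341

SG = 1.341


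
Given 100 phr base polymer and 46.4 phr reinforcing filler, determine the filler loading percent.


Filler % = filler / (rubber + filler) * 100
= 46.4 / (100 + 46.4) * 100
= 46.4 / 146.4 * 100
= 31.69%

31.69%


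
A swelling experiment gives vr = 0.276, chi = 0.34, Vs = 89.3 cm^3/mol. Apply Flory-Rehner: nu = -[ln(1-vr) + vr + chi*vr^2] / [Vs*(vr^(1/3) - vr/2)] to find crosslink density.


ln(1 - vr) = ln(1 - 0.276) = -0.3230
Numerator = -((-0.3230) + 0.276 + 0.34 * 0.276^2) = 0.0211
Denominator = 89.3 * (0.276^(1/3) - 0.276/2) = 45.8183
nu = 0.0211 / 45.8183 = 4.5973e-04 mol/cm^3

4.5973e-04 mol/cm^3


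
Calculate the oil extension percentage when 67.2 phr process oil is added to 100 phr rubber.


Oil % = oil / (100 + oil) * 100
= 67.2 / (100 + 67.2) * 100
= 67.2 / 167.2 * 100
= 40.19%

40.19%


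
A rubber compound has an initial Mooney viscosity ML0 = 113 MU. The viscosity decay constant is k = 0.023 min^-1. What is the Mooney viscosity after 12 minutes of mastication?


ML = ML0 * exp(-k * t)
ML = 113 * exp(-0.023 * 12)
ML = 113 * 0.7588
ML = 85.75 MU

85.75 MU


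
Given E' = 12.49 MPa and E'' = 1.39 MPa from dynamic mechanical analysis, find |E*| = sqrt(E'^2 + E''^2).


|E*| = sqrt(E'^2 + E''^2)
= sqrt(12.49^2 + 1.39^2)
= sqrt(156.0001 + 1.9321)
= 12.567 MPa

12.567 MPa


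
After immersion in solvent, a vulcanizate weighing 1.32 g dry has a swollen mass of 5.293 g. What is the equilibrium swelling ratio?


Q = W_swollen / W_dry
Q = 5.293 / 1.32
Q = 4.01

Q = 4.01


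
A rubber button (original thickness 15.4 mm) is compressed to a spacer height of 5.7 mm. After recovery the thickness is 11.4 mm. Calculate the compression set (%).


CS = (t0 - recovered) / (t0 - ts) * 100
= (15.4 - 11.4) / (15.4 - 5.7) * 100
= 4.0 / 9.7 * 100
= 41.2%

41.2%


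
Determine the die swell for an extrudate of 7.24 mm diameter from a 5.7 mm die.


Die swell ratio = D_extrudate / D_die
= 7.24 / 5.7
= 1.27

Die swell = 1.27


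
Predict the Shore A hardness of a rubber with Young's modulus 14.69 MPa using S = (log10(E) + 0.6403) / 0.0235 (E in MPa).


log10(E) = 0.0235*S - 0.6403  =>  S = (log10(E) + 0.6403) / 0.0235
log10(14.69) = 1.167022
S = (1.167022 + 0.6403) / 0.0235 = 1.807322 / 0.0235
S = 76.9

Shore A = 76.9


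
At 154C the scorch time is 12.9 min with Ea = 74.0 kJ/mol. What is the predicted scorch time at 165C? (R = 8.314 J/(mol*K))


Convert temperatures: T1 = 154 + 273.15 = 427.15 K, T2 = 165 + 273.15 = 438.15 K
ts2_new = 12.9 * exp(74000 / 8.314 * (1/438.15 - 1/427.15))
1/T2 - 1/T1 = -5.8775e-05
ts2_new = 7.65 min

7.65 min


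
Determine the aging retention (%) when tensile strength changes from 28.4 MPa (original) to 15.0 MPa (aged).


Retention = aged / original * 100
= 15.0 / 28.4 * 100
= 52.8%

52.8%


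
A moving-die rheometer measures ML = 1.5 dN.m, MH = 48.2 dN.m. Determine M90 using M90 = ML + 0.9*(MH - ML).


M90 = ML + 0.9 * (MH - ML)
M90 = 1.5 + 0.9 * (48.2 - 1.5)
M90 = 1.5 + 0.9 * 46.7
M90 = 43.53 dN.m

43.53 dN.m


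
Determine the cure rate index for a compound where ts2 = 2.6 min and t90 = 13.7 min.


CRI = 100 / (t90 - ts2)
= 100 / (13.7 - 2.6)
= 100 / 11.1
= 9.01 min^-1

9.01 min^-1


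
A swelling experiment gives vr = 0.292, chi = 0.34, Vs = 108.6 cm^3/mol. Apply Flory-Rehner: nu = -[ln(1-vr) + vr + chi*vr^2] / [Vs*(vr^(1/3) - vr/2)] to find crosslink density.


ln(1 - vr) = ln(1 - 0.292) = -0.3453
Numerator = -((-0.3453) + 0.292 + 0.34 * 0.292^2) = 0.0243
Denominator = 108.6 * (0.292^(1/3) - 0.292/2) = 56.1928
nu = 0.0243 / 56.1928 = 4.3282e-04 mol/cm^3

4.3282e-04 mol/cm^3


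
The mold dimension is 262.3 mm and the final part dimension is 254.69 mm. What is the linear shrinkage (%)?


Shrinkage = (mold - part) / mold * 100
= (262.3 - 254.69) / 262.3 * 100
= 7.61 / 262.3 * 100
= 2.9%

2.9%


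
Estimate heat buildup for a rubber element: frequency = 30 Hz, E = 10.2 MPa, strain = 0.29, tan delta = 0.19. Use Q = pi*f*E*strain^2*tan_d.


Q = pi * f * E * strain^2 * tan_d
= pi * 30 * 10.2 * 0.29^2 * 0.19
= pi * 30 * 10.2 * 0.0841 * 0.19
= 15.3610

Q = 15.3610


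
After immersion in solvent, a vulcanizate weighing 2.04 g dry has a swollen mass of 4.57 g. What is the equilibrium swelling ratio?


Q = W_swollen / W_dry
Q = 4.57 / 2.04
Q = 2.24

Q = 2.24


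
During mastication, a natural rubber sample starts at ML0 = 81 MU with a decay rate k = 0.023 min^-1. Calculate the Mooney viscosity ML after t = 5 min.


ML = ML0 * exp(-k * t)
ML = 81 * exp(-0.023 * 5)
ML = 81 * 0.8914
ML = 72.2 MU

72.2 MU


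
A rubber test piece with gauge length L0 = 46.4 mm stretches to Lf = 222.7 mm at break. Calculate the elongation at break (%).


Elongation = (Lf - L0) / L0 * 100
= (222.7 - 46.4) / 46.4 * 100
= 176.3 / 46.4 * 100
= 380.0%

380.0%


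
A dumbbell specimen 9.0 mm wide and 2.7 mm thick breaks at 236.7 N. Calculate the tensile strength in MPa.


Area = width * thickness = 9.0 * 2.7 = 24.3 mm^2
TS = force / area = 236.7 / 24.3 = 9.74 MPa

9.74 MPa


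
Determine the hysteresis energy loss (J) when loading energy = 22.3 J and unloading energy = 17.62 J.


Hysteresis loss = loading - unloading
= 22.3 - 17.62
= 4.68 J

4.68 J


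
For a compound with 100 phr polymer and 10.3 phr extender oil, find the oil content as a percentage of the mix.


Oil % = oil / (100 + oil) * 100
= 10.3 / (100 + 10.3) * 100
= 10.3 / 110.3 * 100
= 9.34%

9.34%


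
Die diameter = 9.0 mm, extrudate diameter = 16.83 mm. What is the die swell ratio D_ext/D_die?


Die swell ratio = D_extrudate / D_die
= 16.83 / 9.0
= 1.87

Die swell = 1.87


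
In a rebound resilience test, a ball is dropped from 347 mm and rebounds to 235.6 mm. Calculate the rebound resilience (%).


Resilience = h_rebound / h_drop * 100
= 235.6 / 347 * 100
= 67.9%

67.9%


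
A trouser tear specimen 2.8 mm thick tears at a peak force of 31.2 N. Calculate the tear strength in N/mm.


Tear strength = force / thickness
= 31.2 / 2.8
= 11.14 N/mm

11.14 N/mm


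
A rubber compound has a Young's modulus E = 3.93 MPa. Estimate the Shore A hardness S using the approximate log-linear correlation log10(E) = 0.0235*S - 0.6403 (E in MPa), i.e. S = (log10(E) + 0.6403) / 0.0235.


log10(E) = 0.0235*S - 0.6403  =>  S = (log10(E) + 0.6403) / 0.0235
log10(3.93) = 0.594393
S = (0.594393 + 0.6403) / 0.0235 = 1.234693 / 0.0235
S = 52.5

Shore A = 52.5


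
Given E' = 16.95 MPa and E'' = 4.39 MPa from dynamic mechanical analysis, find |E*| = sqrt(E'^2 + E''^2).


|E*| = sqrt(E'^2 + E''^2)
= sqrt(16.95^2 + 4.39^2)
= sqrt(287.3025 + 19.2721)
= 17.509 MPa

17.509 MPa


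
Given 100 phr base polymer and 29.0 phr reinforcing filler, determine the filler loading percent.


Filler % = filler / (rubber + filler) * 100
= 29.0 / (100 + 29.0) * 100
= 29.0 / 129.0 * 100
= 22.48%

22.48%


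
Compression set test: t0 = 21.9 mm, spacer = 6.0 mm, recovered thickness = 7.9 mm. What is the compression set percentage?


CS = (t0 - recovered) / (t0 - ts) * 100
= (21.9 - 7.9) / (21.9 - 6.0) * 100
= 14.0 / 15.9 * 100
= 88.1%

88.1%


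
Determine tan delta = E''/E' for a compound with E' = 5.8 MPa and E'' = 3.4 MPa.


tan delta = E'' / E'
= 3.4 / 5.8
= 0.5862

tan delta = 0.5862


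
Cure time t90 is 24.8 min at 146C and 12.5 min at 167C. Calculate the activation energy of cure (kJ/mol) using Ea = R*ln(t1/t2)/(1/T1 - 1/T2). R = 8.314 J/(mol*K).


T1 = 419.15 K, T2 = 440.15 K
1/T1 - 1/T2 = 1.1383e-04
ln(t1/t2) = ln(24.8/12.5) = 0.6851
Ea = 8.314 * 0.6851 / 1.1383e-04 = 50040.8161 J/mol
Ea = 50.04 kJ/mol

50.04 kJ/mol


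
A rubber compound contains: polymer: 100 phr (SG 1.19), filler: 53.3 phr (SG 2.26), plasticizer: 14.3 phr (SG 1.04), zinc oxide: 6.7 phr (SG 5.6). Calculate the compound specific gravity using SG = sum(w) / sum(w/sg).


Sum of weights = 174.3
Volume contributions:
  polymer: 100/1.19 = 84.0336
  filler: 53.3/2.26 = 23.5841
  plasticizer: 14.3/1.04 = 13.7500
  zinc oxide: 6.7/5.6 = 1.1964
Sum of volumes = 122.5641
SG = 174.3 / 122.5641 = 1.422

SG = 1.422


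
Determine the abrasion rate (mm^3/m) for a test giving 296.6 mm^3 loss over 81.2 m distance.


Rate = volume_loss / distance
= 296.6 / 81.2
= 3.653 mm^3/m

3.653 mm^3/m


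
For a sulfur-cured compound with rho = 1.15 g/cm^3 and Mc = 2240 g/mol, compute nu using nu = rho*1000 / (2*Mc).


nu = rho * 1000 / (2 * Mc)
nu = 1.15 * 1000 / (2 * 2240)
nu = 1150.0 / 4480
nu = 0.2567 mol/L

0.2567 mol/L


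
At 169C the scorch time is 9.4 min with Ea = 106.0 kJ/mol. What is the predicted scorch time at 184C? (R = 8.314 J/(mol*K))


Convert temperatures: T1 = 169 + 273.15 = 442.15 K, T2 = 184 + 273.15 = 457.15 K
ts2_new = 9.4 * exp(106000 / 8.314 * (1/457.15 - 1/442.15))
1/T2 - 1/T1 = -7.4210e-05
ts2_new = 3.65 min

3.65 min


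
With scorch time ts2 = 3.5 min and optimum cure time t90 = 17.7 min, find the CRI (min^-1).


CRI = 100 / (t90 - ts2)
= 100 / (17.7 - 3.5)
= 100 / 14.2
= 7.04 min^-1

7.04 min^-1


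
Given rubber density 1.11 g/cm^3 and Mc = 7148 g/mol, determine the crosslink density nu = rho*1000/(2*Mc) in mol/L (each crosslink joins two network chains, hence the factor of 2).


nu = rho * 1000 / (2 * Mc)
nu = 1.11 * 1000 / (2 * 7148)
nu = 1110.0 / 14296
nu = 0.0776 mol/L

0.0776 mol/L


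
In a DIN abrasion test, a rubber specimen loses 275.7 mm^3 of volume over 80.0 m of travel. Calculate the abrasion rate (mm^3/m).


Rate = volume_loss / distance
= 275.7 / 80.0
= 3.446 mm^3/m

3.446 mm^3/m


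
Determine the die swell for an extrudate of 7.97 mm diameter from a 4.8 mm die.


Die swell ratio = D_extrudate / D_die
= 7.97 / 4.8
= 1.66

Die swell = 1.66


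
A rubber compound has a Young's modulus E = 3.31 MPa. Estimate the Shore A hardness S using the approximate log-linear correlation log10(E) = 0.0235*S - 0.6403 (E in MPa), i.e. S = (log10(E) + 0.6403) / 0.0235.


log10(E) = 0.0235*S - 0.6403  =>  S = (log10(E) + 0.6403) / 0.0235
log10(3.31) = 0.519828
S = (0.519828 + 0.6403) / 0.0235 = 1.160128 / 0.0235
S = 49.4

Shore A = 49.4


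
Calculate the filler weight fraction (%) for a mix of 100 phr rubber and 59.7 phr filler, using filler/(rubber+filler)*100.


Filler % = filler / (rubber + filler) * 100
= 59.7 / (100 + 59.7) * 100
= 59.7 / 159.7 * 100
= 37.38%

37.38%


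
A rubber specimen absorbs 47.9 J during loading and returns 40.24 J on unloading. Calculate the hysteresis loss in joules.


Hysteresis loss = loading - unloading
= 47.9 - 40.24
= 7.66 J

7.66 J


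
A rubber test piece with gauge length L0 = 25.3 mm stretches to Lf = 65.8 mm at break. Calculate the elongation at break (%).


Elongation = (Lf - L0) / L0 * 100
= (65.8 - 25.3) / 25.3 * 100
= 40.5 / 25.3 * 100
= 160.1%

160.1%


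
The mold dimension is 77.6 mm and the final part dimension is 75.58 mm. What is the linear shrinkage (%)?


Shrinkage = (mold - part) / mold * 100
= (77.6 - 75.58) / 77.6 * 100
= 2.02 / 77.6 * 100
= 2.6%

2.6%


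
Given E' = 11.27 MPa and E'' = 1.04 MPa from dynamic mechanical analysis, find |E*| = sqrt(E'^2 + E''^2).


|E*| = sqrt(E'^2 + E''^2)
= sqrt(11.27^2 + 1.04^2)
= sqrt(127.0129 + 1.0816)
= 11.318 MPa

11.318 MPa


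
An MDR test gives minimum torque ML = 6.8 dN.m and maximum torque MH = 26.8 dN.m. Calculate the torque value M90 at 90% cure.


M90 = ML + 0.9 * (MH - ML)
M90 = 6.8 + 0.9 * (26.8 - 6.8)
M90 = 6.8 + 0.9 * 20.0
M90 = 24.8 dN.m

24.8 dN.m


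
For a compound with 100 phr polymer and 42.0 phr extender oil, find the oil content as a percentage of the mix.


Oil % = oil / (100 + oil) * 100
= 42.0 / (100 + 42.0) * 100
= 42.0 / 142.0 * 100
= 29.58%

29.58%


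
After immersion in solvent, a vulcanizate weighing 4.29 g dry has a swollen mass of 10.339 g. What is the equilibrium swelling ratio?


Q = W_swollen / W_dry
Q = 10.339 / 4.29
Q = 2.41

Q = 2.41


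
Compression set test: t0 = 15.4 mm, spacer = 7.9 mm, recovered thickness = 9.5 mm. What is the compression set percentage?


CS = (t0 - recovered) / (t0 - ts) * 100
= (15.4 - 9.5) / (15.4 - 7.9) * 100
= 5.9 / 7.5 * 100
= 78.7%

78.7%


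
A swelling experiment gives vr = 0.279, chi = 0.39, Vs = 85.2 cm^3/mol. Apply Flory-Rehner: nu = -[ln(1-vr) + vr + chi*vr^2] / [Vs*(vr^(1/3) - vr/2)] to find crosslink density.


ln(1 - vr) = ln(1 - 0.279) = -0.3271
Numerator = -((-0.3271) + 0.279 + 0.39 * 0.279^2) = 0.0178
Denominator = 85.2 * (0.279^(1/3) - 0.279/2) = 43.7871
nu = 0.0178 / 43.7871 = 4.0556e-04 mol/cm^3

4.0556e-04 mol/cm^3


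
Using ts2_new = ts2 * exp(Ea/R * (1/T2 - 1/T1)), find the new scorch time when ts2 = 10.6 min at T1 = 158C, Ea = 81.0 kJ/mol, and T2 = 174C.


Convert temperatures: T1 = 158 + 273.15 = 431.15 K, T2 = 174 + 273.15 = 447.15 K
ts2_new = 10.6 * exp(81000 / 8.314 * (1/447.15 - 1/431.15))
1/T2 - 1/T1 = -8.2992e-05
ts2_new = 4.72 min

4.72 min


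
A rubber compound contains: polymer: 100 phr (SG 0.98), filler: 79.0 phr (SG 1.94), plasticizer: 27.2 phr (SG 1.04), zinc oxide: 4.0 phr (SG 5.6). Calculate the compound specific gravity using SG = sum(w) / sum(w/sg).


Sum of weights = 210.2
Volume contributions:
  polymer: 100/0.98 = 102.0408
  filler: 79.0/1.94 = 40.7216
  plasticizer: 27.2/1.04 = 26.1538
  zinc oxide: 4.0/5.6 = 0.7143
Sum of volumes = 169.6306
SG = 210.2 / 169.6306 = 1.239

SG = 1.239


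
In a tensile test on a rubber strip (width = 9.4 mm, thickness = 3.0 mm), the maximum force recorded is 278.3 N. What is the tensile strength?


Area = width * thickness = 9.4 * 3.0 = 28.2 mm^2
TS = force / area = 278.3 / 28.2 = 9.87 MPa

9.87 MPa


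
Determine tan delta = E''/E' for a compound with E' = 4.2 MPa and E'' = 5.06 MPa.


tan delta = E'' / E'
= 5.06 / 4.2
= 1.2048

tan delta = 1.2048


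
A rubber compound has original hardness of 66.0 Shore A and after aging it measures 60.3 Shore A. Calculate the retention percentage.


Retention = aged / original * 100
= 60.3 / 66.0 * 100
= 91.4%

91.4%


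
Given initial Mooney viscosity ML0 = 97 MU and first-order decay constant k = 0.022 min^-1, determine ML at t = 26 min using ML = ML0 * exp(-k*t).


ML = ML0 * exp(-k * t)
ML = 97 * exp(-0.022 * 26)
ML = 97 * 0.5644
ML = 54.75 MU

54.75 MU


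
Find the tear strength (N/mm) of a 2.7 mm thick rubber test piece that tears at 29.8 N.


Tear strength = force / thickness
= 29.8 / 2.7
= 11.04 N/mm

11.04 N/mm


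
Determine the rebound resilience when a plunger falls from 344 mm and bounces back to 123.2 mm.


Resilience = h_rebound / h_drop * 100
= 123.2 / 344 * 100
= 35.8%

35.8%


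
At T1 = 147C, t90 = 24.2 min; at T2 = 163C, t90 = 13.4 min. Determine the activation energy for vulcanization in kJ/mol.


T1 = 420.15 K, T2 = 436.15 K
1/T1 - 1/T2 = 8.7313e-05
ln(t1/t2) = ln(24.2/13.4) = 0.5911
Ea = 8.314 * 0.5911 / 8.7313e-05 = 56284.6173 J/mol
Ea = 56.28 kJ/mol

56.28 kJ/mol


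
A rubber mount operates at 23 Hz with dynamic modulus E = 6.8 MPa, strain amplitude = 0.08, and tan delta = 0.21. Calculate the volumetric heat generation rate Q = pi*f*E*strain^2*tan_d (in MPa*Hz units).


Q = pi * f * E * strain^2 * tan_d
= pi * 23 * 6.8 * 0.08^2 * 0.21
= pi * 23 * 6.8 * 0.0064 * 0.21
= 0.6604

Q = 0.6604


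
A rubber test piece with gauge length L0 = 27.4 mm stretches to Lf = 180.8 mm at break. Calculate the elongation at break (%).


Elongation = (Lf - L0) / L0 * 100
= (180.8 - 27.4) / 27.4 * 100
= 153.4 / 27.4 * 100
= 559.9%

559.9%


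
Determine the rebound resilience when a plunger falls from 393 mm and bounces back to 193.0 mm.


Resilience = h_rebound / h_drop * 100
= 193.0 / 393 * 100
= 49.1%

49.1%


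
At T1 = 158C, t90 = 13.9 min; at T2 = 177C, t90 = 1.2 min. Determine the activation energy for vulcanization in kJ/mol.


T1 = 431.15 K, T2 = 450.15 K
1/T1 - 1/T2 = 9.7897e-05
ln(t1/t2) = ln(13.9/1.2) = 2.4496
Ea = 8.314 * 2.4496 / 9.7897e-05 = 208032.6192 J/mol
Ea = 208.03 kJ/mol

208.03 kJ/mol


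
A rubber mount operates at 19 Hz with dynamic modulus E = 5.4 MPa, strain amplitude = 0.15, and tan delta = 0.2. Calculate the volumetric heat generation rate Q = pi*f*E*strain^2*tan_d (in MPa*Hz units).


Q = pi * f * E * strain^2 * tan_d
= pi * 19 * 5.4 * 0.15^2 * 0.2
= pi * 19 * 5.4 * 0.0225 * 0.2
= 1.4505

Q = 1.4505


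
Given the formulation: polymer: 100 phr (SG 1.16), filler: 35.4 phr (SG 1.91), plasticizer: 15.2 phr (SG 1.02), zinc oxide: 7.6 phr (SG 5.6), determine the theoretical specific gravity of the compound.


Sum of weights = 158.2
Volume contributions:
  polymer: 100/1.16 = 86.2069
  filler: 35.4/1.91 = 18.5340
  plasticizer: 15.2/1.02 = 14.9020
  zinc oxide: 7.6/5.6 = 1.3571
Sum of volumes = 121.0000
SG = 158.2 / 121.0000 = 1.307

SG = 1.307


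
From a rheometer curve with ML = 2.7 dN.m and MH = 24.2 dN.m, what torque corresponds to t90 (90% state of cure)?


M90 = ML + 0.9 * (MH - ML)
M90 = 2.7 + 0.9 * (24.2 - 2.7)
M90 = 2.7 + 0.9 * 21.5
M90 = 22.05 dN.m

22.05 dN.m


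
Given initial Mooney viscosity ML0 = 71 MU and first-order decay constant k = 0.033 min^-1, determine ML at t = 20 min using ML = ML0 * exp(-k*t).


ML = ML0 * exp(-k * t)
ML = 71 * exp(-0.033 * 20)
ML = 71 * 0.5169
ML = 36.7 MU

36.7 MU


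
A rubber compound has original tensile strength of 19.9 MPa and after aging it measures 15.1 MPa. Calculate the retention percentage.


Retention = aged / original * 100
= 15.1 / 19.9 * 100
= 75.9%

75.9%


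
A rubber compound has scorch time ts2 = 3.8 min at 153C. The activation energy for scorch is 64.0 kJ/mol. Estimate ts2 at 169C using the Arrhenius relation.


Convert temperatures: T1 = 153 + 273.15 = 426.15 K, T2 = 169 + 273.15 = 442.15 K
ts2_new = 3.8 * exp(64000 / 8.314 * (1/442.15 - 1/426.15))
1/T2 - 1/T1 = -8.4916e-05
ts2_new = 1.98 min

1.98 min


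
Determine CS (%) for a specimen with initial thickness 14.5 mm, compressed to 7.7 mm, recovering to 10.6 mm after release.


CS = (t0 - recovered) / (t0 - ts) * 100
= (14.5 - 10.6) / (14.5 - 7.7) * 100
= 3.9 / 6.8 * 100
= 57.4%

57.4%


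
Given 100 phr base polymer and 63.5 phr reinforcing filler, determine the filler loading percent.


Filler % = filler / (rubber + filler) * 100
= 63.5 / (100 + 63.5) * 100
= 63.5 / 163.5 * 100
= 38.84%

38.84%


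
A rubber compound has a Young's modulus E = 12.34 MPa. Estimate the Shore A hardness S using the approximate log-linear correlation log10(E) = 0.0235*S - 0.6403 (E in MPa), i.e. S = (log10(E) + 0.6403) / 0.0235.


log10(E) = 0.0235*S - 0.6403  =>  S = (log10(E) + 0.6403) / 0.0235
log10(12.34) = 1.091315
S = (1.091315 + 0.6403) / 0.0235 = 1.731615 / 0.0235
S = 73.7

Shore A = 73.7


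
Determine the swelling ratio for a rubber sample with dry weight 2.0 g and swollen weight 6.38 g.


Q = W_swollen / W_dry
Q = 6.38 / 2.0
Q = 3.19

Q = 3.19


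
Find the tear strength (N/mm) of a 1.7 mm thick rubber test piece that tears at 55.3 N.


Tear strength = force / thickness
= 55.3 / 1.7
= 32.53 N/mm

32.53 N/mm


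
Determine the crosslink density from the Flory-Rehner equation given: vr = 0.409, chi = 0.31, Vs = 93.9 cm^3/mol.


ln(1 - vr) = ln(1 - 0.409) = -0.5259
Numerator = -((-0.5259) + 0.409 + 0.31 * 0.409^2) = 0.0651
Denominator = 93.9 * (0.409^(1/3) - 0.409/2) = 50.4986
nu = 0.0651 / 50.4986 = 0.0013 mol/cm^3

0.0013 mol/cm^3


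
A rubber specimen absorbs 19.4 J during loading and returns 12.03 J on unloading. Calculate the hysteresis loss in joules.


Hysteresis loss = loading - unloading
= 19.4 - 12.03
= 7.37 J

7.37 J


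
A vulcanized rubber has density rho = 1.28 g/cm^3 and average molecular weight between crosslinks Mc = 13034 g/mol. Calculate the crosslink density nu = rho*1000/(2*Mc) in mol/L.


nu = rho * 1000 / (2 * Mc)
nu = 1.28 * 1000 / (2 * 13034)
nu = 1280.0 / 26068
nu = 0.0491 mol/L

0.0491 mol/L


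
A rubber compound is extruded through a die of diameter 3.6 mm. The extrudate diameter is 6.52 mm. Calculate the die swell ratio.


Die swell ratio = D_extrudate / D_die
= 6.52 / 3.6
= 1.811

Die swell = 1.811


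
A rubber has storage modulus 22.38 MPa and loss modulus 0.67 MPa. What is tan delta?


tan delta = E'' / E'
= 0.67 / 22.38
= 0.0299

tan delta = 0.0299


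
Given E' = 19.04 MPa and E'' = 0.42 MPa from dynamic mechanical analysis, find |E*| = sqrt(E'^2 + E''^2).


|E*| = sqrt(E'^2 + E''^2)
= sqrt(19.04^2 + 0.42^2)
= sqrt(362.5216 + 0.1764)
= 19.045 MPa

19.045 MPa


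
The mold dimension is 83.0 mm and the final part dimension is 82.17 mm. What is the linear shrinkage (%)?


Shrinkage = (mold - part) / mold * 100
= (83.0 - 82.17) / 83.0 * 100
= 0.83 / 83.0 * 100
= 1.0%

1.0%


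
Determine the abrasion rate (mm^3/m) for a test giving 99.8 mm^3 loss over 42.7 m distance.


Rate = volume_loss / distance
= 99.8 / 42.7
= 2.337 mm^3/m

2.337 mm^3/m


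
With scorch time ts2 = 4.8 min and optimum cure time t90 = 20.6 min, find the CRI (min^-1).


CRI = 100 / (t90 - ts2)
= 100 / (20.6 - 4.8)
= 100 / 15.8
= 6.33 min^-1

6.33 min^-1


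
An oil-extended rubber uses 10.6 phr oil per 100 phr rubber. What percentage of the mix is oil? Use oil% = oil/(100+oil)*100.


Oil % = oil / (100 + oil) * 100
= 10.6 / (100 + 10.6) * 100
= 10.6 / 110.6 * 100
= 9.58%

9.58%


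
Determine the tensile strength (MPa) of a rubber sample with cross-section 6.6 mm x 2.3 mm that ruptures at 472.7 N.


Area = width * thickness = 6.6 * 2.3 = 15.18 mm^2
TS = force / area = 472.7 / 15.18 = 31.14 MPa

31.14 MPa


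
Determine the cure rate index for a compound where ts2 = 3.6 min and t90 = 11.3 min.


CRI = 100 / (t90 - ts2)
= 100 / (11.3 - 3.6)
= 100 / 7.7
= 12.99 min^-1

12.99 min^-1


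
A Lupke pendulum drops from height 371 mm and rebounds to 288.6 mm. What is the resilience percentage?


Resilience = h_rebound / h_drop * 100
= 288.6 / 371 * 100
= 77.8%

77.8%


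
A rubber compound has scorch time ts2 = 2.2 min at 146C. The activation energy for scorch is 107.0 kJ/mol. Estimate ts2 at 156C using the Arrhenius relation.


Convert temperatures: T1 = 146 + 273.15 = 419.15 K, T2 = 156 + 273.15 = 429.15 K
ts2_new = 2.2 * exp(107000 / 8.314 * (1/429.15 - 1/419.15))
1/T2 - 1/T1 = -5.5593e-05
ts2_new = 1.08 min

1.08 min


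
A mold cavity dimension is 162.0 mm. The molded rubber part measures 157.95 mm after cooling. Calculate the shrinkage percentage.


Shrinkage = (mold - part) / mold * 100
= (162.0 - 157.95) / 162.0 * 100
= 4.05 / 162.0 * 100
= 2.5%

2.5%


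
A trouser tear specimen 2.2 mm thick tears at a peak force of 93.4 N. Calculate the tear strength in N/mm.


Tear strength = force / thickness
= 93.4 / 2.2
= 42.45 N/mm

42.45 N/mm


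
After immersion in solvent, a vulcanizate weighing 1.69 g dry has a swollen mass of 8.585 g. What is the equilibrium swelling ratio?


Q = W_swollen / W_dry
Q = 8.585 / 1.69
Q = 5.08

Q = 5.08


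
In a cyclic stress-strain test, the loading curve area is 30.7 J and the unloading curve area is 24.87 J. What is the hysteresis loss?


Hysteresis loss = loading - unloading
= 30.7 - 24.87
= 5.83 J

5.83 J


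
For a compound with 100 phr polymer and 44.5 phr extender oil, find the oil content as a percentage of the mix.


Oil % = oil / (100 + oil) * 100
= 44.5 / (100 + 44.5) * 100
= 44.5 / 144.5 * 100
= 30.8%

30.8%


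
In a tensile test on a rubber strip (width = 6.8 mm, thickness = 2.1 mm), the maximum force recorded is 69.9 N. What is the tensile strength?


Area = width * thickness = 6.8 * 2.1 = 14.28 mm^2
TS = force / area = 69.9 / 14.28 = 4.89 MPa

4.89 MPa


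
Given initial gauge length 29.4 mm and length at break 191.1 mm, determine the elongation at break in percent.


Elongation = (Lf - L0) / L0 * 100
= (191.1 - 29.4) / 29.4 * 100
= 161.7 / 29.4 * 100
= 550.0%

550.0%


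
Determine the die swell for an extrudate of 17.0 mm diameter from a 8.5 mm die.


Die swell ratio = D_extrudate / D_die
= 17.0 / 8.5
= 2.0

Die swell = 2.0


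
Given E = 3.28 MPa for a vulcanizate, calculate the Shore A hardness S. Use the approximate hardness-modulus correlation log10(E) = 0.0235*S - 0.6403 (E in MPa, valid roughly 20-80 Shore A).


log10(E) = 0.0235*S - 0.6403  =>  S = (log10(E) + 0.6403) / 0.0235
log10(3.28) = 0.515874
S = (0.515874 + 0.6403) / 0.0235 = 1.156174 / 0.0235
S = 49.2

Shore A = 49.2


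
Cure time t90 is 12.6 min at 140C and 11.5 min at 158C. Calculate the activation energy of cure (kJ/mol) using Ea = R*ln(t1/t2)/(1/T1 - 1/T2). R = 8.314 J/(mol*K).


T1 = 413.15 K, T2 = 431.15 K
1/T1 - 1/T2 = 1.0105e-04
ln(t1/t2) = ln(12.6/11.5) = 0.0913
Ea = 8.314 * 0.0913 / 1.0105e-04 = 7515.9029 J/mol
Ea = 7.52 kJ/mol

7.52 kJ/mol


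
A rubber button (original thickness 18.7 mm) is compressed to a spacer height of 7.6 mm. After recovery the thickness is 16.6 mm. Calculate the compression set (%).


CS = (t0 - recovered) / (t0 - ts) * 100
= (18.7 - 16.6) / (18.7 - 7.6) * 100
= 2.1 / 11.1 * 100
= 18.9%

18.9%


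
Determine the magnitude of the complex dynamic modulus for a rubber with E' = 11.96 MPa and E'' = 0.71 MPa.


|E*| = sqrt(E'^2 + E''^2)
= sqrt(11.96^2 + 0.71^2)
= sqrt(143.0416 + 0.5041)
= 11.981 MPa

11.981 MPa


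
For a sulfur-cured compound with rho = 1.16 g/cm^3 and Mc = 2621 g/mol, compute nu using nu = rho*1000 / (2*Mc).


nu = rho * 1000 / (2 * Mc)
nu = 1.16 * 1000 / (2 * 2621)
nu = 1160.0 / 5242
nu = 0.2213 mol/L

0.2213 mol/L


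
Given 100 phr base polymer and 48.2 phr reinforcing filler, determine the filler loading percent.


Filler % = filler / (rubber + filler) * 100
= 48.2 / (100 + 48.2) * 100
= 48.2 / 148.2 * 100
= 32.52%

32.52%


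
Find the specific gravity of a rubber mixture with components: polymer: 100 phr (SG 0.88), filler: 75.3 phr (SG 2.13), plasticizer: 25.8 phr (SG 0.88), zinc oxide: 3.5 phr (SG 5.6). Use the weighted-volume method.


Sum of weights = 204.6
Volume contributions:
  polymer: 100/0.88 = 113.6364
  filler: 75.3/2.13 = 35.3521
  plasticizer: 25.8/0.88 = 29.3182
  zinc oxide: 3.5/5.6 = 0.6250
Sum of volumes = 178.9317
SG = 204.6 / 178.9317 = 1.143

SG = 1.143


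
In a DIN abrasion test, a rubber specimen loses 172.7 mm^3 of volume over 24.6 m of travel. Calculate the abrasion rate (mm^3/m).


Rate = volume_loss / distance
= 172.7 / 24.6
= 7.02 mm^3/m

7.02 mm^3/m


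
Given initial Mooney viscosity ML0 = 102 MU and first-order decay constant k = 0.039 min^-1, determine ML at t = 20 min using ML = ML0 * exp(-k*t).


ML = ML0 * exp(-k * t)
ML = 102 * exp(-0.039 * 20)
ML = 102 * 0.4584
ML = 46.76 MU

46.76 MU


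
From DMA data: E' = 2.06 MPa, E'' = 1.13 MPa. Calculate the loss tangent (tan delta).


tan delta = E'' / E'
= 1.13 / 2.06
= 0.5485

tan delta = 0.5485


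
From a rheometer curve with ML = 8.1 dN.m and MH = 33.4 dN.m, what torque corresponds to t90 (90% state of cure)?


M90 = ML + 0.9 * (MH - ML)
M90 = 8.1 + 0.9 * (33.4 - 8.1)
M90 = 8.1 + 0.9 * 25.3
M90 = 30.87 dN.m

30.87 dN.m


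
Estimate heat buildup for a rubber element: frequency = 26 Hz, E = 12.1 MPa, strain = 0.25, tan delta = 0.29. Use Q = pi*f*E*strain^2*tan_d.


Q = pi * f * E * strain^2 * tan_d
= pi * 26 * 12.1 * 0.25^2 * 0.29
= pi * 26 * 12.1 * 0.0625 * 0.29
= 17.9138

Q = 17.9138


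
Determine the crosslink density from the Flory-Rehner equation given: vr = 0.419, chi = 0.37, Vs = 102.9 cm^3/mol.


ln(1 - vr) = ln(1 - 0.419) = -0.5430
Numerator = -((-0.5430) + 0.419 + 0.37 * 0.419^2) = 0.0590
Denominator = 102.9 * (0.419^(1/3) - 0.419/2) = 55.4417
nu = 0.0590 / 55.4417 = 0.0011 mol/cm^3

0.0011 mol/cm^3


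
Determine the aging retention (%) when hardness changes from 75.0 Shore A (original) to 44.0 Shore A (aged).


Retention = aged / original * 100
= 44.0 / 75.0 * 100
= 58.7%

58.7%


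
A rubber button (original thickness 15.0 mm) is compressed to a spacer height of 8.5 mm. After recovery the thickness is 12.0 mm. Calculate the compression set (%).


CS = (t0 - recovered) / (t0 - ts) * 100
= (15.0 - 12.0) / (15.0 - 8.5) * 100
= 3.0 / 6.5 * 100
= 46.2%

46.2%


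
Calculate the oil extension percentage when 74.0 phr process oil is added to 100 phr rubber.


Oil % = oil / (100 + oil) * 100
= 74.0 / (100 + 74.0) * 100
= 74.0 / 174.0 * 100
= 42.53%

42.53%


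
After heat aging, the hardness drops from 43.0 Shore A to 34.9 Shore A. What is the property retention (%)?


Retention = aged / original * 100
= 34.9 / 43.0 * 100
= 81.2%

81.2%


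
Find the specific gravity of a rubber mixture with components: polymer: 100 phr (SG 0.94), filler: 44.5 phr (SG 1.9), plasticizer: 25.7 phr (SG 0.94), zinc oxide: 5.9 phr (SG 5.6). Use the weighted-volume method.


Sum of weights = 176.1
Volume contributions:
  polymer: 100/0.94 = 106.3830
  filler: 44.5/1.9 = 23.4211
  plasticizer: 25.7/0.94 = 27.3404
  zinc oxide: 5.9/5.6 = 1.0536
Sum of volumes = 158.1980
SG = 176.1 / 158.1980 = 1.113

SG = 1.113


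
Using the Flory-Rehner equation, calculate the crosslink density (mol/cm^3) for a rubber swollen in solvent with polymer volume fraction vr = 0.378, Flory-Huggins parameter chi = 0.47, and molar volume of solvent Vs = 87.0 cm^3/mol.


ln(1 - vr) = ln(1 - 0.378) = -0.4748
Numerator = -((-0.4748) + 0.378 + 0.47 * 0.378^2) = 0.0297
Denominator = 87.0 * (0.378^(1/3) - 0.378/2) = 46.4617
nu = 0.0297 / 46.4617 = 6.3837e-04 mol/cm^3

6.3837e-04 mol/cm^3


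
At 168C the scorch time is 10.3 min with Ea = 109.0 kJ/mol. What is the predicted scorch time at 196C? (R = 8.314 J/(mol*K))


Convert temperatures: T1 = 168 + 273.15 = 441.15 K, T2 = 196 + 273.15 = 469.15 K
ts2_new = 10.3 * exp(109000 / 8.314 * (1/469.15 - 1/441.15))
1/T2 - 1/T1 = -1.3529e-04
ts2_new = 1.75 min

1.75 min


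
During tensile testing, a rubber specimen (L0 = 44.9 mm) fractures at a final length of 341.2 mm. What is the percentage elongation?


Elongation = (Lf - L0) / L0 * 100
= (341.2 - 44.9) / 44.9 * 100
= 296.3 / 44.9 * 100
= 659.9%

659.9%


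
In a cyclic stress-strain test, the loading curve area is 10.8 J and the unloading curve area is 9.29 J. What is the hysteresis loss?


Hysteresis loss = loading - unloading
= 10.8 - 9.29
= 1.51 J

1.51 J


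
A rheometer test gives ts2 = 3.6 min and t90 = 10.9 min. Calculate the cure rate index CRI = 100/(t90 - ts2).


CRI = 100 / (t90 - ts2)
= 100 / (10.9 - 3.6)
= 100 / 7.3
= 13.7 min^-1

13.7 min^-1


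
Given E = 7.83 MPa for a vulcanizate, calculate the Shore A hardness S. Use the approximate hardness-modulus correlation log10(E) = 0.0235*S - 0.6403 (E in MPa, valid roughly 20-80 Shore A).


log10(E) = 0.0235*S - 0.6403  =>  S = (log10(E) + 0.6403) / 0.0235
log10(7.83) = 0.893762
S = (0.893762 + 0.6403) / 0.0235 = 1.534062 / 0.0235
S = 65.3

Shore A = 65.3


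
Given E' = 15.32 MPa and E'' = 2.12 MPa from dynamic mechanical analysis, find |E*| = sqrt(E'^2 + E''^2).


|E*| = sqrt(E'^2 + E''^2)
= sqrt(15.32^2 + 2.12^2)
= sqrt(234.7024 + 4.4944)
= 15.466 MPa

15.466 MPa


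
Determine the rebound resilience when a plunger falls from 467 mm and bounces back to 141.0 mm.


Resilience = h_rebound / h_drop * 100
= 141.0 / 467 * 100
= 30.2%

30.2%


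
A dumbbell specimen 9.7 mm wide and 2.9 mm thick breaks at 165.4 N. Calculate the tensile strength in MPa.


Area = width * thickness = 9.7 * 2.9 = 28.13 mm^2
TS = force / area = 165.4 / 28.13 = 5.88 MPa

5.88 MPa


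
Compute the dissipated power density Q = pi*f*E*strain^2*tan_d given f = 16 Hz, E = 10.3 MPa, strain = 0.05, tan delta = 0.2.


Q = pi * f * E * strain^2 * tan_d
= pi * 16 * 10.3 * 0.05^2 * 0.2
= pi * 16 * 10.3 * 0.0025 * 0.2
= 0.2589

Q = 0.2589
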